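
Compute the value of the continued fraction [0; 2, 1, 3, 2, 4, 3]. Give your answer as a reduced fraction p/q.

129/358

Start with 3.
4 + 1/(3/1) = 4 + 1/3 = 13/3
2 + 1/(13/3) = 2 + 3/13 = 29/13
3 + 1/(29/13) = 3 + 13/29 = 100/29
1 + 1/(100/29) = 1 + 29/100 = 129/100
2 + 1/(129/100) = 2 + 100/129 = 358/129
0 + 1/(358/129) = 0 + 129/358 = 129/358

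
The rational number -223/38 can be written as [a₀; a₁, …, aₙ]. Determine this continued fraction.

⌊-223/38⌋ = -6, remainder 5
⌊38/5⌋ = 7, remainder 3
⌊5/3⌋ = 1, remainder 2
⌊3/2⌋ = 1, remainder 1
⌊2/1⌋ = 2, remainder 0

[-6; 7, 1, 1, 2]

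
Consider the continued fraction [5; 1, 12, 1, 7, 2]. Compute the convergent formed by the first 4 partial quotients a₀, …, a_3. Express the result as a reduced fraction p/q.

83/14

a_0 = 5: 5/1
a_1 = 1: 6/1
a_2 = 12: 77/13
a_3 = 1: 83/14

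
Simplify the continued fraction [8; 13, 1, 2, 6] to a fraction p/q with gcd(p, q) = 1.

Compute successive convergents:
a_0 = 8: 8/1
a_1 = 13: 105/13
a_2 = 1: 113/14
a_3 = 2: 331/41
a_4 = 6: 2099/260

2099/260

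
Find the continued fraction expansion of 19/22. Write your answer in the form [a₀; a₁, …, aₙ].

[0; 1, 6, 3]

19 ÷ 22 → quotient 0, remainder 19
22 ÷ 19 → quotient 1, remainder 3
19 ÷ 3 → quotient 6, remainder 1
3 ÷ 1 → quotient 3, remainder 0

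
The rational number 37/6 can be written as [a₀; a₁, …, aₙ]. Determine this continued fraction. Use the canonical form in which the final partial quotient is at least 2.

37 = 6·6 + 1, so a_0 = 6
6 = 6·1 + 0, so a_1 = 6

[6; 6]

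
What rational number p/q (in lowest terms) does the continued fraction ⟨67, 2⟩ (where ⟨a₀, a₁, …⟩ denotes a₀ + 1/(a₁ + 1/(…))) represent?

135/2

a_0 = 67: 67/1
a_1 = 2: 135/2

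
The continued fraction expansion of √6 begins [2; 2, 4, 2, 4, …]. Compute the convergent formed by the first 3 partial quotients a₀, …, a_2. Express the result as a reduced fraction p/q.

22/9

Starting at the tail and folding back:
Start with 4.
2 + 1/(4/1) = 2 + 1/4 = 9/4
2 + 1/(9/4) = 2 + 4/9 = 22/9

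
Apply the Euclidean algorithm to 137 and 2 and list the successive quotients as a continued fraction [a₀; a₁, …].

[68; 2]

Apply division with remainder until the remainder is 0:
⌊137/2⌋ = 68, remainder 1
⌊2/1⌋ = 2, remainder 0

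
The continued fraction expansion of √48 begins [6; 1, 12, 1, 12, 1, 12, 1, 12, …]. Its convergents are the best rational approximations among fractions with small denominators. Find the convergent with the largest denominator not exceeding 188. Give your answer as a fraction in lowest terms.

a_0 = 6: 6/1  (≤ bound)
a_1 = 1: 7/1  (≤ bound)
a_2 = 12: 90/13  (≤ bound)
a_3 = 1: 97/14  (≤ bound)
a_4 = 12: 1254/181  (≤ bound)
a_5 = 1: 1351/195  (> 188, stop)

1254/181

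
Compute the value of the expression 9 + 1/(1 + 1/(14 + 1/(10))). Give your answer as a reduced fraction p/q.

1500/151

Start with 10.
14 + 1/(10/1) = 14 + 1/10 = 141/10
1 + 1/(141/10) = 1 + 10/141 = 151/141
9 + 1/(151/141) = 9 + 141/151 = 1500/151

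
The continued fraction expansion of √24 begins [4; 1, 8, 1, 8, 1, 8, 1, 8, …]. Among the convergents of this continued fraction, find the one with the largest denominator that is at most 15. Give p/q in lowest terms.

49/10

a_0 = 4: 4/1  (≤ bound)
a_1 = 1: 5/1  (≤ bound)
a_2 = 8: 44/9  (≤ bound)
a_3 = 1: 49/10  (≤ bound)
a_4 = 8: 436/89  (> 15, stop)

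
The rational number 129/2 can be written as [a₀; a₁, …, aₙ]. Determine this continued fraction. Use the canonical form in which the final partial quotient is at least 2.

Run the Euclidean algorithm, recording each quotient:
129 ÷ 2 → quotient 64, remainder 1
2 ÷ 1 → quotient 2, remainder 0

[64; 2]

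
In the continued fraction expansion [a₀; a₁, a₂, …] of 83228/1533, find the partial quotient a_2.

Run the Euclidean algorithm, recording each quotient:
⌊83228/1533⌋ = 54, remainder 446
⌊1533/446⌋ = 3, remainder 195
⌊446/195⌋ = 2, remainder 56

2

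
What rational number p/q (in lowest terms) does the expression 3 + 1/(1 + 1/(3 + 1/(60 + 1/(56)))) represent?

50639/13500

Start with 56.
60 + 1/(56/1) = 60 + 1/56 = 3361/56
3 + 1/(3361/56) = 3 + 56/3361 = 10139/3361
1 + 1/(10139/3361) = 1 + 3361/10139 = 13500/10139
3 + 1/(13500/10139) = 3 + 10139/13500 = 50639/13500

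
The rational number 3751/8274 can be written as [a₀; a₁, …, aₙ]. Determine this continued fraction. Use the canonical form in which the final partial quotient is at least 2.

[0; 2, 4, 1, 6, 12, 9]

3751 ÷ 8274 → quotient 0, remainder 3751
8274 ÷ 3751 → quotient 2, remainder 772
3751 ÷ 772 → quotient 4, remainder 663
772 ÷ 663 → quotient 1, remainder 109
663 ÷ 109 → quotient 6, remainder 9
109 ÷ 9 → quotient 12, remainder 1
9 ÷ 1 → quotient 9, remainder 0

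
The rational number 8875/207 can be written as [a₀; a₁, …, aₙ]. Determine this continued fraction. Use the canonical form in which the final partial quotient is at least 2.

Apply division with remainder until the remainder is 0:
8875 = 42·207 + 181, so a_0 = 42
207 = 1·181 + 26, so a_1 = 1
181 = 6·26 + 25, so a_2 = 6
26 = 1·25 + 1, so a_3 = 1
25 = 25·1 + 0, so a_4 = 25

[42; 1, 6, 1, 25]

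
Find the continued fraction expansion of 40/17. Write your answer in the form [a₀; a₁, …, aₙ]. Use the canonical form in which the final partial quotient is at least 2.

[2; 2, 1, 5]

40 ÷ 17 → quotient 2, remainder 6
17 ÷ 6 → quotient 2, remainder 5
6 ÷ 5 → quotient 1, remainder 1
5 ÷ 1 → quotient 5, remainder 0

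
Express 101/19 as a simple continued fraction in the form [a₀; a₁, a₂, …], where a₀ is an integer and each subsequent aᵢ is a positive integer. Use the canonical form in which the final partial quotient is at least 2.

[5; 3, 6]

⌊101/19⌋ = 5, remainder 6
⌊19/6⌋ = 3, remainder 1
⌊6/1⌋ = 6, remainder 0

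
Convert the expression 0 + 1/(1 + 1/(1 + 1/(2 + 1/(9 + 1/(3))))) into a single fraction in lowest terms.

87/146

a_0 = 0: 0/1
a_1 = 1: 1/1
a_2 = 1: 1/2
a_3 = 2: 3/5
a_4 = 9: 28/47
a_5 = 3: 87/146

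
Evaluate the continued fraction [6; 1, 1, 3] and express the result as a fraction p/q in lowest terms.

Build up convergents one term at a time:
a_0 = 6: 6/1
a_1 = 1: 7/1
a_2 = 1: 13/2
a_3 = 3: 46/7

46/7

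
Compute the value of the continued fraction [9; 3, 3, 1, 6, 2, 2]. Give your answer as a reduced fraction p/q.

Start with 2.
2 + 1/(2/1) = 2 + 1/2 = 5/2
6 + 1/(5/2) = 6 + 2/5 = 32/5
1 + 1/(32/5) = 1 + 5/32 = 37/32
3 + 1/(37/32) = 3 + 32/37 = 143/37
3 + 1/(143/37) = 3 + 37/143 = 466/143
9 + 1/(466/143) = 9 + 143/466 = 4337/466

4337/466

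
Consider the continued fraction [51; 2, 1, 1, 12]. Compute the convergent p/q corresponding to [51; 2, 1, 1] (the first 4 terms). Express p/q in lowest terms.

Start with 1.
1 + 1/(1/1) = 1 + 1/1 = 2/1
2 + 1/(2/1) = 2 + 1/2 = 5/2
51 + 1/(5/2) = 51 + 2/5 = 257/5

257/5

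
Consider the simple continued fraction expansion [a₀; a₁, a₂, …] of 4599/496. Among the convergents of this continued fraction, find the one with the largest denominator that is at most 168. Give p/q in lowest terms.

List convergents until the denominator exceeds the bound:
a_0 = 9: 9/1  (≤ bound)
a_1 = 3: 28/3  (≤ bound)
a_2 = 1: 37/4  (≤ bound)
a_3 = 2: 102/11  (≤ bound)
a_4 = 14: 1465/158  (≤ bound)
a_5 = 1: 1567/169  (> 168, stop)

1465/158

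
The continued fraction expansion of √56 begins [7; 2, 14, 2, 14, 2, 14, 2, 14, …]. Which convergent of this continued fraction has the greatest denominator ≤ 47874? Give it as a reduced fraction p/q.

194873/26041

List convergents until the denominator exceeds the bound:
a_0 = 7: 7/1  (≤ bound)
a_1 = 2: 15/2  (≤ bound)
a_2 = 14: 217/29  (≤ bound)
a_3 = 2: 449/60  (≤ bound)
a_4 = 14: 6503/869  (≤ bound)
a_5 = 2: 13455/1798  (≤ bound)
a_6 = 14: 194873/26041  (≤ bound)
a_7 = 2: 403201/53880  (> 47874, stop)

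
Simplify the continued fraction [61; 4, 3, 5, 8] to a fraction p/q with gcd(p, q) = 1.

Work from the innermost term outward:
Start with 8.
5 + 1/(8/1) = 5 + 1/8 = 41/8
3 + 1/(41/8) = 3 + 8/41 = 131/41
4 + 1/(131/41) = 4 + 41/131 = 565/131
61 + 1/(565/131) = 61 + 131/565 = 34596/565

34596/565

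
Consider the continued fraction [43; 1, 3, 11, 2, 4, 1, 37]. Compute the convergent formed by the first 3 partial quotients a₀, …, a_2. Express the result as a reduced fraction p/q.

Start with 3.
1 + 1/(3/1) = 1 + 1/3 = 4/3
43 + 1/(4/3) = 43 + 3/4 = 175/4

175/4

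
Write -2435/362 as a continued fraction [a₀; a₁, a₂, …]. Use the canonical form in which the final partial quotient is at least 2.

[-7; 3, 1, 1, 1, 10, 3]

Apply division with remainder until the remainder is 0:
-2435 ÷ 362 → quotient -7, remainder 99
362 ÷ 99 → quotient 3, remainder 65
99 ÷ 65 → quotient 1, remainder 34
65 ÷ 34 → quotient 1, remainder 31
34 ÷ 31 → quotient 1, remainder 3
31 ÷ 3 → quotient 10, remainder 1
3 ÷ 1 → quotient 3, remainder 0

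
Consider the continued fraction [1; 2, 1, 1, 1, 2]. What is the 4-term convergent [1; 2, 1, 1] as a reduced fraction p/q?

7/5

a_0 = 1: 1/1
a_1 = 2: 3/2
a_2 = 1: 4/3
a_3 = 1: 7/5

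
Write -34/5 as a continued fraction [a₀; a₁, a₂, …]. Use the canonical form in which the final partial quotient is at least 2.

Repeatedly divide and take the remainder:
-34 = -7·5 + 1, so a_0 = -7
5 = 5·1 + 0, so a_1 = 5

[-7; 5]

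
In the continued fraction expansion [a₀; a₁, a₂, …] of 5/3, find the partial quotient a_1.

1

Repeatedly divide and take the remainder:
5 = 1·3 + 2, so a_0 = 1
3 = 1·2 + 1, so a_1 = 1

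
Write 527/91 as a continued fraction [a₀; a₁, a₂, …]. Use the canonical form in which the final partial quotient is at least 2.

Repeatedly divide and take the remainder:
⌊527/91⌋ = 5, remainder 72
⌊91/72⌋ = 1, remainder 19
⌊72/19⌋ = 3, remainder 15
⌊19/15⌋ = 1, remainder 4
⌊15/4⌋ = 3, remainder 3
⌊4/3⌋ = 1, remainder 1
⌊3/1⌋ = 3, remainder 0

[5; 1, 3, 1, 3, 1, 3]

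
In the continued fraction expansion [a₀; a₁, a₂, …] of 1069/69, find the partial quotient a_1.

2

Repeatedly divide and take the remainder:
⌊1069/69⌋ = 15, remainder 34
⌊69/34⌋ = 2, remainder 1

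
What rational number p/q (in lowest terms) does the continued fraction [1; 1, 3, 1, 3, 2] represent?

a_0 = 1: 1/1
a_1 = 1: 2/1
a_2 = 3: 7/4
a_3 = 1: 9/5
a_4 = 3: 34/19
a_5 = 2: 77/43

77/43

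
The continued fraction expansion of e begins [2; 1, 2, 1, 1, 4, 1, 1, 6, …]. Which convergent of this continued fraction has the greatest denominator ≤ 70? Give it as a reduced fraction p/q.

a_0 = 2: 2/1  (≤ bound)
a_1 = 1: 3/1  (≤ bound)
a_2 = 2: 8/3  (≤ bound)
a_3 = 1: 11/4  (≤ bound)
a_4 = 1: 19/7  (≤ bound)
a_5 = 4: 87/32  (≤ bound)
a_6 = 1: 106/39  (≤ bound)
a_7 = 1: 193/71  (> 70, stop)

106/39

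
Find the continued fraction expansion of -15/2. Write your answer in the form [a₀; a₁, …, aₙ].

Run the Euclidean algorithm, recording each quotient:
-15 = -8·2 + 1, so a_0 = -8
2 = 2·1 + 0, so a_1 = 2

[-8; 2]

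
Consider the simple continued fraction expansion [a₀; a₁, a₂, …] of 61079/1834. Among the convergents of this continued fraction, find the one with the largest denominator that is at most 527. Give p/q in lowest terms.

4496/135

List convergents until the denominator exceeds the bound:
a_0 = 33: 33/1  (≤ bound)
a_1 = 3: 100/3  (≤ bound)
a_2 = 3: 333/10  (≤ bound)
a_3 = 2: 766/23  (≤ bound)
a_4 = 2: 1865/56  (≤ bound)
a_5 = 1: 2631/79  (≤ bound)
a_6 = 1: 4496/135  (≤ bound)
a_7 = 13: 61079/1834  (> 527, stop)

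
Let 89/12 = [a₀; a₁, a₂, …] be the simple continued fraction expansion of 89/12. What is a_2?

89 ÷ 12 → quotient 7, remainder 5
12 ÷ 5 → quotient 2, remainder 2
5 ÷ 2 → quotient 2, remainder 1

2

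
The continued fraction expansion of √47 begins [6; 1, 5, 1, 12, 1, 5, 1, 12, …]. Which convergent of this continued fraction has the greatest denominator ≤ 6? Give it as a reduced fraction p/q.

41/6

List convergents until the denominator exceeds the bound:
a_0 = 6: 6/1  (≤ bound)
a_1 = 1: 7/1  (≤ bound)
a_2 = 5: 41/6  (≤ bound)
a_3 = 1: 48/7  (> 6, stop)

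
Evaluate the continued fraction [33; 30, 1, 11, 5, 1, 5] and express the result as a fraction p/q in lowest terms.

Use the convergent recurrence hₖ = aₖ·hₖ₋₁ + hₖ₋₂ (and likewise for the denominators kₖ):
a_0 = 33: 33/1
a_1 = 30: 991/30
a_2 = 1: 1024/31
a_3 = 11: 12255/371
a_4 = 5: 62299/1886
a_5 = 1: 74554/2257
a_6 = 5: 435069/13171

435069/13171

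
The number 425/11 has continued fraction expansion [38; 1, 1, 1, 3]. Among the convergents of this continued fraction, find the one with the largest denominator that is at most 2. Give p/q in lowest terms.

a_0 = 38: 38/1  (≤ bound)
a_1 = 1: 39/1  (≤ bound)
a_2 = 1: 77/2  (≤ bound)
a_3 = 1: 116/3  (> 2, stop)

77/2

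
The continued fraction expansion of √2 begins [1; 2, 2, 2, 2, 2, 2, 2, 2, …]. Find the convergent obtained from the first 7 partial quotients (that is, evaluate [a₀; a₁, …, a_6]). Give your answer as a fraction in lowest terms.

239/169

Starting at the tail and folding back:
Start with 2.
2 + 1/(2/1) = 2 + 1/2 = 5/2
2 + 1/(5/2) = 2 + 2/5 = 12/5
2 + 1/(12/5) = 2 + 5/12 = 29/12
2 + 1/(29/12) = 2 + 12/29 = 70/29
2 + 1/(70/29) = 2 + 29/70 = 169/70
1 + 1/(169/70) = 1 + 70/169 = 239/169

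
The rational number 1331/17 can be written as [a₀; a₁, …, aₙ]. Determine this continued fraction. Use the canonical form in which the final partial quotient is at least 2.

[78; 3, 2, 2]

Repeatedly divide and take the remainder:
⌊1331/17⌋ = 78, remainder 5
⌊17/5⌋ = 3, remainder 2
⌊5/2⌋ = 2, remainder 1
⌊2/1⌋ = 2, remainder 0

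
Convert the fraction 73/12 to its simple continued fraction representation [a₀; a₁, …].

[6; 12]

⌊73/12⌋ = 6, remainder 1
⌊12/1⌋ = 12, remainder 0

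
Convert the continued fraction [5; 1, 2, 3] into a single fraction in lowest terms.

Compute successive convergents:
a_0 = 5: 5/1
a_1 = 1: 6/1
a_2 = 2: 17/3
a_3 = 3: 57/10

57/10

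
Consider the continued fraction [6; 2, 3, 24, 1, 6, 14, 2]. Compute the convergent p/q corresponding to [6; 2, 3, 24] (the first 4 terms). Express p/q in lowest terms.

Starting at the tail and folding back:
Start with 24.
3 + 1/(24/1) = 3 + 1/24 = 73/24
2 + 1/(73/24) = 2 + 24/73 = 170/73
6 + 1/(170/73) = 6 + 73/170 = 1093/170

1093/170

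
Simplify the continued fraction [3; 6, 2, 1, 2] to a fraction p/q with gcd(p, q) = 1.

Compute successive convergents:
a_0 = 3: 3/1
a_1 = 6: 19/6
a_2 = 2: 41/13
a_3 = 1: 60/19
a_4 = 2: 161/51

161/51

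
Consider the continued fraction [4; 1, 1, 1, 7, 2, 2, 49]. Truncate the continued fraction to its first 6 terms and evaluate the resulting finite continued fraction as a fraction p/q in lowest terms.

Use the convergent recurrence hₖ = aₖ·hₖ₋₁ + hₖ₋₂ (and likewise for the denominators kₖ):
a_0 = 4: 4/1
a_1 = 1: 5/1
a_2 = 1: 9/2
a_3 = 1: 14/3
a_4 = 7: 107/23
a_5 = 2: 228/49

228/49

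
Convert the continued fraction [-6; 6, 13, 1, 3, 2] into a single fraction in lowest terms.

-4394/753

a_0 = -6: -6/1
a_1 = 6: -35/6
a_2 = 13: -461/79
a_3 = 1: -496/85
a_4 = 3: -1949/334
a_5 = 2: -4394/753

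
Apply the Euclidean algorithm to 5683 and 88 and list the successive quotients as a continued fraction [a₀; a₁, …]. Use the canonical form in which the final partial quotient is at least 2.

[64; 1, 1, 2, 1, 1, 1, 4]

5683 ÷ 88 → quotient 64, remainder 51
88 ÷ 51 → quotient 1, remainder 37
51 ÷ 37 → quotient 1, remainder 14
37 ÷ 14 → quotient 2, remainder 9
14 ÷ 9 → quotient 1, remainder 5
9 ÷ 5 → quotient 1, remainder 4
5 ÷ 4 → quotient 1, remainder 1
4 ÷ 1 → quotient 4, remainder 0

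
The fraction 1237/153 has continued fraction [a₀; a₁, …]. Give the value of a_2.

1

1237 ÷ 153 → quotient 8, remainder 13
153 ÷ 13 → quotient 11, remainder 10
13 ÷ 10 → quotient 1, remainder 3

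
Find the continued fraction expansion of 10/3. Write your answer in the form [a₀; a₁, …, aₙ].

10 = 3·3 + 1, so a_0 = 3
3 = 3·1 + 0, so a_1 = 3

[3; 3]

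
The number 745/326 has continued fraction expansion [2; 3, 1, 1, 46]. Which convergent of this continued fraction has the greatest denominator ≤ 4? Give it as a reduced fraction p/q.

a_0 = 2: 2/1  (≤ bound)
a_1 = 3: 7/3  (≤ bound)
a_2 = 1: 9/4  (≤ bound)
a_3 = 1: 16/7  (> 4, stop)

9/4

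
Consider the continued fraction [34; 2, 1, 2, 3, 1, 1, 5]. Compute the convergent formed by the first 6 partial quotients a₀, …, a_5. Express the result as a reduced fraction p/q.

Start with 1.
3 + 1/(1/1) = 3 + 1/1 = 4/1
2 + 1/(4/1) = 2 + 1/4 = 9/4
1 + 1/(9/4) = 1 + 4/9 = 13/9
2 + 1/(13/9) = 2 + 9/13 = 35/13
34 + 1/(35/13) = 34 + 13/35 = 1203/35

1203/35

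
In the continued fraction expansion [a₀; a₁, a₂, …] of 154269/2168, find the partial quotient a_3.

1

⌊154269/2168⌋ = 71, remainder 341
⌊2168/341⌋ = 6, remainder 122
⌊341/122⌋ = 2, remainder 97
⌊122/97⌋ = 1, remainder 25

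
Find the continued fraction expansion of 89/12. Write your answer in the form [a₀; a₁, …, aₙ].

[7; 2, 2, 2]

89 ÷ 12 → quotient 7, remainder 5
12 ÷ 5 → quotient 2, remainder 2
5 ÷ 2 → quotient 2, remainder 1
2 ÷ 1 → quotient 2, remainder 0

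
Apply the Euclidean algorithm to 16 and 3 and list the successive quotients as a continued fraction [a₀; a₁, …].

[5; 3]

⌊16/3⌋ = 5, remainder 1
⌊3/1⌋ = 3, remainder 0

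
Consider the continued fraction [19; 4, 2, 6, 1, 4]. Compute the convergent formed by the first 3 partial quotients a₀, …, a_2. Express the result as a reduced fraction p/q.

a_0 = 19: 19/1
a_1 = 4: 77/4
a_2 = 2: 173/9

173/9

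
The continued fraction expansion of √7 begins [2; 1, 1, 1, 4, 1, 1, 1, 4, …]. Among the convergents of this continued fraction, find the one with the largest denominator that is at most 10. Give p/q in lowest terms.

a_0 = 2: 2/1  (≤ bound)
a_1 = 1: 3/1  (≤ bound)
a_2 = 1: 5/2  (≤ bound)
a_3 = 1: 8/3  (≤ bound)
a_4 = 4: 37/14  (> 10, stop)

8/3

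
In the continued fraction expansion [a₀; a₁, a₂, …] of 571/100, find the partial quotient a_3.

2

571 = 5·100 + 71, so a_0 = 5
100 = 1·71 + 29, so a_1 = 1
71 = 2·29 + 13, so a_2 = 2
29 = 2·13 + 3, so a_3 = 2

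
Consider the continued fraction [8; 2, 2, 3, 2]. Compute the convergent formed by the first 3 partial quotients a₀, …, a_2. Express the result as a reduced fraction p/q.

42/5

a_0 = 8: 8/1
a_1 = 2: 17/2
a_2 = 2: 42/5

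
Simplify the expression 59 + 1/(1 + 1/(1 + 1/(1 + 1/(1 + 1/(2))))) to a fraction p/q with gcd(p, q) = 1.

Start with 2.
1 + 1/(2/1) = 1 + 1/2 = 3/2
1 + 1/(3/2) = 1 + 2/3 = 5/3
1 + 1/(5/3) = 1 + 3/5 = 8/5
1 + 1/(8/5) = 1 + 5/8 = 13/8
59 + 1/(13/8) = 59 + 8/13 = 775/13

775/13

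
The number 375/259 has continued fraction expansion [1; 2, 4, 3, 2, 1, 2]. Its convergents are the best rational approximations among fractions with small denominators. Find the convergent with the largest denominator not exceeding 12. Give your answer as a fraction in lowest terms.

a_0 = 1: 1/1  (≤ bound)
a_1 = 2: 3/2  (≤ bound)
a_2 = 4: 13/9  (≤ bound)
a_3 = 3: 42/29  (> 12, stop)

13/9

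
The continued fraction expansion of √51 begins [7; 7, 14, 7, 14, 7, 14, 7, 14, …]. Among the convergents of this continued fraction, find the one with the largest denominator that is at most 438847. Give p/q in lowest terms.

a_0 = 7: 7/1  (≤ bound)
a_1 = 7: 50/7  (≤ bound)
a_2 = 14: 707/99  (≤ bound)
a_3 = 7: 4999/700  (≤ bound)
a_4 = 14: 70693/9899  (≤ bound)
a_5 = 7: 499850/69993  (≤ bound)
a_6 = 14: 7068593/989801  (> 438847, stop)

499850/69993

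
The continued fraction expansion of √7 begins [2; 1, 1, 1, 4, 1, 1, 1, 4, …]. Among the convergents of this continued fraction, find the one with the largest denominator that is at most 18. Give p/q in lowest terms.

45/17

List convergents until the denominator exceeds the bound:
a_0 = 2: 2/1  (≤ bound)
a_1 = 1: 3/1  (≤ bound)
a_2 = 1: 5/2  (≤ bound)
a_3 = 1: 8/3  (≤ bound)
a_4 = 4: 37/14  (≤ bound)
a_5 = 1: 45/17  (≤ bound)
a_6 = 1: 82/31  (> 18, stop)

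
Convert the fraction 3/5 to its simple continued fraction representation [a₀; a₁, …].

[0; 1, 1, 2]

Repeatedly divide and take the remainder:
3 = 0·5 + 3, so a_0 = 0
5 = 1·3 + 2, so a_1 = 1
3 = 1·2 + 1, so a_2 = 1
2 = 2·1 + 0, so a_3 = 2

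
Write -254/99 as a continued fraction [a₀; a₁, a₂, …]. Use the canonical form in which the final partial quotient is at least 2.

[-3; 2, 3, 3, 4]

Repeatedly divide and take the remainder:
⌊-254/99⌋ = -3, remainder 43
⌊99/43⌋ = 2, remainder 13
⌊43/13⌋ = 3, remainder 4
⌊13/4⌋ = 3, remainder 1
⌊4/1⌋ = 4, remainder 0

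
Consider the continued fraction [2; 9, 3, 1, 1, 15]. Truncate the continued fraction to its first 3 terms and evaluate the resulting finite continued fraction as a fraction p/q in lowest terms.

59/28

a_0 = 2: 2/1
a_1 = 9: 19/9
a_2 = 3: 59/28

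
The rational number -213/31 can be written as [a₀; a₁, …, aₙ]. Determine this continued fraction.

-213 ÷ 31 → quotient -7, remainder 4
31 ÷ 4 → quotient 7, remainder 3
4 ÷ 3 → quotient 1, remainder 1
3 ÷ 1 → quotient 3, remainder 0

[-7; 7, 1, 3]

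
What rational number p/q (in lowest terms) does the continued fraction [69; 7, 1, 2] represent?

1590/23

Collapse the nested fraction from the inside out:
Start with 2.
1 + 1/(2/1) = 1 + 1/2 = 3/2
7 + 1/(3/2) = 7 + 2/3 = 23/3
69 + 1/(23/3) = 69 + 3/23 = 1590/23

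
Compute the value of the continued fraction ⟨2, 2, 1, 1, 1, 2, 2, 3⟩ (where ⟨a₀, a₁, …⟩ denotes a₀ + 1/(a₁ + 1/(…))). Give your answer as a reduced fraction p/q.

407/171

Start with 3.
2 + 1/(3/1) = 2 + 1/3 = 7/3
2 + 1/(7/3) = 2 + 3/7 = 17/7
1 + 1/(17/7) = 1 + 7/17 = 24/17
1 + 1/(24/17) = 1 + 17/24 = 41/24
1 + 1/(41/24) = 1 + 24/41 = 65/41
2 + 1/(65/41) = 2 + 41/65 = 171/65
2 + 1/(171/65) = 2 + 65/171 = 407/171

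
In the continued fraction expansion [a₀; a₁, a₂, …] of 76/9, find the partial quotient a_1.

76 = 8·9 + 4, so a_0 = 8
9 = 2·4 + 1, so a_1 = 2

2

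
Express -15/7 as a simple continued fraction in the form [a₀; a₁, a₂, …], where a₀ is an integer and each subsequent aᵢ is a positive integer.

[-3; 1, 6]

Run the Euclidean algorithm, recording each quotient:
-15 ÷ 7 → quotient -3, remainder 6
7 ÷ 6 → quotient 1, remainder 1
6 ÷ 1 → quotient 6, remainder 0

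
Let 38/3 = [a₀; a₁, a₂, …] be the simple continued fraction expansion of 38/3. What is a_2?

Run the Euclidean algorithm, recording each quotient:
⌊38/3⌋ = 12, remainder 2
⌊3/2⌋ = 1, remainder 1
⌊2/1⌋ = 2, remainder 0

2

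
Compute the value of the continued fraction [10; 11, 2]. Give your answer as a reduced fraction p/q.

Compute successive convergents:
a_0 = 10: 10/1
a_1 = 11: 111/11
a_2 = 2: 232/23

232/23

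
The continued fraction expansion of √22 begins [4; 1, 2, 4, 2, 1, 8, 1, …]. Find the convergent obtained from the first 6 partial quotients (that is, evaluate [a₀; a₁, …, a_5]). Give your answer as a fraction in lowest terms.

197/42

Start with 1.
2 + 1/(1/1) = 2 + 1/1 = 3/1
4 + 1/(3/1) = 4 + 1/3 = 13/3
2 + 1/(13/3) = 2 + 3/13 = 29/13
1 + 1/(29/13) = 1 + 13/29 = 42/29
4 + 1/(42/29) = 4 + 29/42 = 197/42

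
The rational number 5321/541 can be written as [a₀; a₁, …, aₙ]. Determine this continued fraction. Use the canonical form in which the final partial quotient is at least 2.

[9; 1, 5, 12, 1, 2, 2]

5321 = 9·541 + 452, so a_0 = 9
541 = 1·452 + 89, so a_1 = 1
452 = 5·89 + 7, so a_2 = 5
89 = 12·7 + 5, so a_3 = 12
7 = 1·5 + 2, so a_4 = 1
5 = 2·2 + 1, so a_5 = 2
2 = 2·1 + 0, so a_6 = 2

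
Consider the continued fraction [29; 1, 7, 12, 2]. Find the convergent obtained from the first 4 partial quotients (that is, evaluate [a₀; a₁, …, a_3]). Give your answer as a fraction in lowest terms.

a_0 = 29: 29/1
a_1 = 1: 30/1
a_2 = 7: 239/8
a_3 = 12: 2898/97

2898/97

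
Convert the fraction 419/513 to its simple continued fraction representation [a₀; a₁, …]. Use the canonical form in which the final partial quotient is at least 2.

[0; 1, 4, 2, 5, 2, 1, 2]

Run the Euclidean algorithm, recording each quotient:
419 ÷ 513 → quotient 0, remainder 419
513 ÷ 419 → quotient 1, remainder 94
419 ÷ 94 → quotient 4, remainder 43
94 ÷ 43 → quotient 2, remainder 8
43 ÷ 8 → quotient 5, remainder 3
8 ÷ 3 → quotient 2, remainder 2
3 ÷ 2 → quotient 1, remainder 1
2 ÷ 1 → quotient 2, remainder 0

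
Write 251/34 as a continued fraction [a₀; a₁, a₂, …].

251 ÷ 34 → quotient 7, remainder 13
34 ÷ 13 → quotient 2, remainder 8
13 ÷ 8 → quotient 1, remainder 5
8 ÷ 5 → quotient 1, remainder 3
5 ÷ 3 → quotient 1, remainder 2
3 ÷ 2 → quotient 1, remainder 1
2 ÷ 1 → quotient 2, remainder 0

[7; 2, 1, 1, 1, 1, 2]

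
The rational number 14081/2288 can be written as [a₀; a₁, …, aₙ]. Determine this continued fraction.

14081 = 6·2288 + 353, so a_0 = 6
2288 = 6·353 + 170, so a_1 = 6
353 = 2·170 + 13, so a_2 = 2
170 = 13·13 + 1, so a_3 = 13
13 = 13·1 + 0, so a_4 = 13

[6; 6, 2, 13, 13]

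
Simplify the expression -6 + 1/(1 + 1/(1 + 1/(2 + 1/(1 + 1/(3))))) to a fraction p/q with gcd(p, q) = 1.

-141/26

Starting at the tail and folding back:
Start with 3.
1 + 1/(3/1) = 1 + 1/3 = 4/3
2 + 1/(4/3) = 2 + 3/4 = 11/4
1 + 1/(11/4) = 1 + 4/11 = 15/11
1 + 1/(15/11) = 1 + 11/15 = 26/15
-6 + 1/(26/15) = -6 + 15/26 = -141/26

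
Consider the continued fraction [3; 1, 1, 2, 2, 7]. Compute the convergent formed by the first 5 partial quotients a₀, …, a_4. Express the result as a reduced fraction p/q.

43/12

Starting at the tail and folding back:
Start with 2.
2 + 1/(2/1) = 2 + 1/2 = 5/2
1 + 1/(5/2) = 1 + 2/5 = 7/5
1 + 1/(7/5) = 1 + 5/7 = 12/7
3 + 1/(12/7) = 3 + 7/12 = 43/12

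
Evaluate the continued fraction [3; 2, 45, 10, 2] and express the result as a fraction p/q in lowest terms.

6692/1915

a_0 = 3: 3/1
a_1 = 2: 7/2
a_2 = 45: 318/91
a_3 = 10: 3187/912
a_4 = 2: 6692/1915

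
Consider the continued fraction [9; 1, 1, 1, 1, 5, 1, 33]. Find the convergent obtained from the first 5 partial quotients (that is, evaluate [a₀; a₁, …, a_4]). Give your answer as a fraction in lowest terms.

48/5

Start with 1.
1 + 1/(1/1) = 1 + 1/1 = 2/1
1 + 1/(2/1) = 1 + 1/2 = 3/2
1 + 1/(3/2) = 1 + 2/3 = 5/3
9 + 1/(5/3) = 9 + 3/5 = 48/5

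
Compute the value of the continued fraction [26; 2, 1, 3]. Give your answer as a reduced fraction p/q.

a_0 = 26: 26/1
a_1 = 2: 53/2
a_2 = 1: 79/3
a_3 = 3: 290/11

290/11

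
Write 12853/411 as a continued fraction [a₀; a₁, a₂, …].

Run the Euclidean algorithm, recording each quotient:
12853 ÷ 411 → quotient 31, remainder 112
411 ÷ 112 → quotient 3, remainder 75
112 ÷ 75 → quotient 1, remainder 37
75 ÷ 37 → quotient 2, remainder 1
37 ÷ 1 → quotient 37, remainder 0

[31; 3, 1, 2, 37]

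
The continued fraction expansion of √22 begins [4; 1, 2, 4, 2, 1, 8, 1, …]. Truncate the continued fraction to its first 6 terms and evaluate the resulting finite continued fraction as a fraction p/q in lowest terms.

Collapse the nested fraction from the inside out:
Start with 1.
2 + 1/(1/1) = 2 + 1/1 = 3/1
4 + 1/(3/1) = 4 + 1/3 = 13/3
2 + 1/(13/3) = 2 + 3/13 = 29/13
1 + 1/(29/13) = 1 + 13/29 = 42/29
4 + 1/(42/29) = 4 + 29/42 = 197/42

197/42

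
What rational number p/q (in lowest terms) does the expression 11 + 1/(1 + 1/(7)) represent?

a_0 = 11: 11/1
a_1 = 1: 12/1
a_2 = 7: 95/8

95/8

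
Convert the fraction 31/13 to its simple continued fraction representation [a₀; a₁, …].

Apply division with remainder until the remainder is 0:
31 ÷ 13 → quotient 2, remainder 5
13 ÷ 5 → quotient 2, remainder 3
5 ÷ 3 → quotient 1, remainder 2
3 ÷ 2 → quotient 1, remainder 1
2 ÷ 1 → quotient 2, remainder 0

[2; 2, 1, 1, 2]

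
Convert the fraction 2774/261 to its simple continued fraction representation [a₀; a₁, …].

[10; 1, 1, 1, 2, 4, 3, 2]

⌊2774/261⌋ = 10, remainder 164
⌊261/164⌋ = 1, remainder 97
⌊164/97⌋ = 1, remainder 67
⌊97/67⌋ = 1, remainder 30
⌊67/30⌋ = 2, remainder 7
⌊30/7⌋ = 4, remainder 2
⌊7/2⌋ = 3, remainder 1
⌊2/1⌋ = 2, remainder 0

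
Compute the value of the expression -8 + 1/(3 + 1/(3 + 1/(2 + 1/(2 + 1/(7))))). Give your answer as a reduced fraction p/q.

-3194/415

Start with 7.
2 + 1/(7/1) = 2 + 1/7 = 15/7
2 + 1/(15/7) = 2 + 7/15 = 37/15
3 + 1/(37/15) = 3 + 15/37 = 126/37
3 + 1/(126/37) = 3 + 37/126 = 415/126
-8 + 1/(415/126) = -8 + 126/415 = -3194/415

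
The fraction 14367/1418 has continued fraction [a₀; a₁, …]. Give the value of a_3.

14367 ÷ 1418 → quotient 10, remainder 187
1418 ÷ 187 → quotient 7, remainder 109
187 ÷ 109 → quotient 1, remainder 78
109 ÷ 78 → quotient 1, remainder 31

1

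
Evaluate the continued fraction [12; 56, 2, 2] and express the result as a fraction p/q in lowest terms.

a_0 = 12: 12/1
a_1 = 56: 673/56
a_2 = 2: 1358/113
a_3 = 2: 3389/282

3389/282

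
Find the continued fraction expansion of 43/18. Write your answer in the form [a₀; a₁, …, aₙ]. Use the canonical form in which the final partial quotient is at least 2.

Apply division with remainder until the remainder is 0:
43 ÷ 18 → quotient 2, remainder 7
18 ÷ 7 → quotient 2, remainder 4
7 ÷ 4 → quotient 1, remainder 3
4 ÷ 3 → quotient 1, remainder 1
3 ÷ 1 → quotient 3, remainder 0

[2; 2, 1, 1, 3]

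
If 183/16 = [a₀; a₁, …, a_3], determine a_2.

Apply division with remainder until the remainder is 0:
⌊183/16⌋ = 11, remainder 7
⌊16/7⌋ = 2, remainder 2
⌊7/2⌋ = 3, remainder 1

3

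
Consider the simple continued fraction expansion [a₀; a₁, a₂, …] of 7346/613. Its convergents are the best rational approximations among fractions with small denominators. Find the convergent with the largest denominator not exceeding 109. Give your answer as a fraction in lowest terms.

731/61

a_0 = 11: 11/1  (≤ bound)
a_1 = 1: 12/1  (≤ bound)
a_2 = 60: 731/61  (≤ bound)
a_3 = 3: 2205/184  (> 109, stop)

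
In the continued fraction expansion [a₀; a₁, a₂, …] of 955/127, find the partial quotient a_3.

Repeatedly divide and take the remainder:
955 ÷ 127 → quotient 7, remainder 66
127 ÷ 66 → quotient 1, remainder 61
66 ÷ 61 → quotient 1, remainder 5
61 ÷ 5 → quotient 12, remainder 1

12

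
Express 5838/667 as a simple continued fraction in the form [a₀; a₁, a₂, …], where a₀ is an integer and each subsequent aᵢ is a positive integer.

Apply division with remainder until the remainder is 0:
5838 = 8·667 + 502, so a_0 = 8
667 = 1·502 + 165, so a_1 = 1
502 = 3·165 + 7, so a_2 = 3
165 = 23·7 + 4, so a_3 = 23
7 = 1·4 + 3, so a_4 = 1
4 = 1·3 + 1, so a_5 = 1
3 = 3·1 + 0, so a_6 = 3

[8; 1, 3, 23, 1, 1, 3]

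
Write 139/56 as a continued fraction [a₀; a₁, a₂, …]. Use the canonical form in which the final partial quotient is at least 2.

⌊139/56⌋ = 2, remainder 27
⌊56/27⌋ = 2, remainder 2
⌊27/2⌋ = 13, remainder 1
⌊2/1⌋ = 2, remainder 0

[2; 2, 13, 2]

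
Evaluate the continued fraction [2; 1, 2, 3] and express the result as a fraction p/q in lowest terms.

Start with 3.
2 + 1/(3/1) = 2 + 1/3 = 7/3
1 + 1/(7/3) = 1 + 3/7 = 10/7
2 + 1/(10/7) = 2 + 7/10 = 27/10

27/10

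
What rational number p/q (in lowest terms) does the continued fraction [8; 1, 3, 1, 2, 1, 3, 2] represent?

1415/161

Start with 2.
3 + 1/(2/1) = 3 + 1/2 = 7/2
1 + 1/(7/2) = 1 + 2/7 = 9/7
2 + 1/(9/7) = 2 + 7/9 = 25/9
1 + 1/(25/9) = 1 + 9/25 = 34/25
3 + 1/(34/25) = 3 + 25/34 = 127/34
1 + 1/(127/34) = 1 + 34/127 = 161/127
8 + 1/(161/127) = 8 + 127/161 = 1415/161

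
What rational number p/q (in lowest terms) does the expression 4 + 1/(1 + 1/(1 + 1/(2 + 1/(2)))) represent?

55/12

Use the convergent recurrence hₖ = aₖ·hₖ₋₁ + hₖ₋₂ (and likewise for the denominators kₖ):
a_0 = 4: 4/1
a_1 = 1: 5/1
a_2 = 1: 9/2
a_3 = 2: 23/5
a_4 = 2: 55/12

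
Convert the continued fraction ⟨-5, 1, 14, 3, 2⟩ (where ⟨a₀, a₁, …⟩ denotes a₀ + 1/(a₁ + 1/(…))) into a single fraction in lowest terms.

a_0 = -5: -5/1
a_1 = 1: -4/1
a_2 = 14: -61/15
a_3 = 3: -187/46
a_4 = 2: -435/107

-435/107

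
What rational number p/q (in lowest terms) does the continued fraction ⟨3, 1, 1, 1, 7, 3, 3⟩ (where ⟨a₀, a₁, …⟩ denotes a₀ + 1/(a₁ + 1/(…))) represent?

a_0 = 3: 3/1
a_1 = 1: 4/1
a_2 = 1: 7/2
a_3 = 1: 11/3
a_4 = 7: 84/23
a_5 = 3: 263/72
a_6 = 3: 873/239

873/239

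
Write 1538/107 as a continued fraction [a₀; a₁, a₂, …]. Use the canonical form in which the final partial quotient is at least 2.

1538 ÷ 107 → quotient 14, remainder 40
107 ÷ 40 → quotient 2, remainder 27
40 ÷ 27 → quotient 1, remainder 13
27 ÷ 13 → quotient 2, remainder 1
13 ÷ 1 → quotient 13, remainder 0

[14; 2, 1, 2, 13]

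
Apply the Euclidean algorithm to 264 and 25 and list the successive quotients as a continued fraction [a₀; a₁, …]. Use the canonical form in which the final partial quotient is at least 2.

[10; 1, 1, 3, 1, 2]

264 ÷ 25 → quotient 10, remainder 14
25 ÷ 14 → quotient 1, remainder 11
14 ÷ 11 → quotient 1, remainder 3
11 ÷ 3 → quotient 3, remainder 2
3 ÷ 2 → quotient 1, remainder 1
2 ÷ 1 → quotient 2, remainder 0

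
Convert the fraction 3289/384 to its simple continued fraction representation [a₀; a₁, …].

Apply division with remainder until the remainder is 0:
3289 ÷ 384 → quotient 8, remainder 217
384 ÷ 217 → quotient 1, remainder 167
217 ÷ 167 → quotient 1, remainder 50
167 ÷ 50 → quotient 3, remainder 17
50 ÷ 17 → quotient 2, remainder 16
17 ÷ 16 → quotient 1, remainder 1
16 ÷ 1 → quotient 16, remainder 0

[8; 1, 1, 3, 2, 1, 16]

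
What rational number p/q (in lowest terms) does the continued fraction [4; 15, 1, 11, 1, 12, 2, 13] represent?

304369/74916

a_0 = 4: 4/1
a_1 = 15: 61/15
a_2 = 1: 65/16
a_3 = 11: 776/191
a_4 = 1: 841/207
a_5 = 12: 10868/2675
a_6 = 2: 22577/5557
a_7 = 13: 304369/74916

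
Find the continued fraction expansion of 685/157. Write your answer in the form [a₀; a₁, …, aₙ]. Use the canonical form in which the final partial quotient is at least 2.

685 = 4·157 + 57, so a_0 = 4
157 = 2·57 + 43, so a_1 = 2
57 = 1·43 + 14, so a_2 = 1
43 = 3·14 + 1, so a_3 = 3
14 = 14·1 + 0, so a_4 = 14

[4; 2, 1, 3, 14]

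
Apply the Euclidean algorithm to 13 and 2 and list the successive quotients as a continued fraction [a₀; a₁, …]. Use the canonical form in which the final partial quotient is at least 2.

13 ÷ 2 → quotient 6, remainder 1
2 ÷ 1 → quotient 2, remainder 0

[6; 2]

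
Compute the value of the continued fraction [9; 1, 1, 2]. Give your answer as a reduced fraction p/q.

48/5

Start with 2.
1 + 1/(2/1) = 1 + 1/2 = 3/2
1 + 1/(3/2) = 1 + 2/3 = 5/3
9 + 1/(5/3) = 9 + 3/5 = 48/5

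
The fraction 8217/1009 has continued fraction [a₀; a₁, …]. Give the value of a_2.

1

8217 = 8·1009 + 145, so a_0 = 8
1009 = 6·145 + 139, so a_1 = 6
145 = 1·139 + 6, so a_2 = 1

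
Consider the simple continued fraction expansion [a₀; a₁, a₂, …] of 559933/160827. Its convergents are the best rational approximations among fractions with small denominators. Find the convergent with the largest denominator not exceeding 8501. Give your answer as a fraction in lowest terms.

16071/4616

List convergents until the denominator exceeds the bound:
a_0 = 3: 3/1  (≤ bound)
a_1 = 2: 7/2  (≤ bound)
a_2 = 13: 94/27  (≤ bound)
a_3 = 13: 1229/353  (≤ bound)
a_4 = 13: 16071/4616  (≤ bound)
a_5 = 3: 49442/14201  (> 8501, stop)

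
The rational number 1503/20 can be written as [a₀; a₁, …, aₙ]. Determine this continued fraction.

1503 ÷ 20 → quotient 75, remainder 3
20 ÷ 3 → quotient 6, remainder 2
3 ÷ 2 → quotient 1, remainder 1
2 ÷ 1 → quotient 2, remainder 0

[75; 6, 1, 2]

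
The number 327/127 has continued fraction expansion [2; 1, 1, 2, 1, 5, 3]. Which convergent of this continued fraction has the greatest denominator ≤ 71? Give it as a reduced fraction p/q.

a_0 = 2: 2/1  (≤ bound)
a_1 = 1: 3/1  (≤ bound)
a_2 = 1: 5/2  (≤ bound)
a_3 = 2: 13/5  (≤ bound)
a_4 = 1: 18/7  (≤ bound)
a_5 = 5: 103/40  (≤ bound)
a_6 = 3: 327/127  (> 71, stop)

103/40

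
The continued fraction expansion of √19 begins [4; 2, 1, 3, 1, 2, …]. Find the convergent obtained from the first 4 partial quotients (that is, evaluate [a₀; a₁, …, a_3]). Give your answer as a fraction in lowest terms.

a_0 = 4: 4/1
a_1 = 2: 9/2
a_2 = 1: 13/3
a_3 = 3: 48/11

48/11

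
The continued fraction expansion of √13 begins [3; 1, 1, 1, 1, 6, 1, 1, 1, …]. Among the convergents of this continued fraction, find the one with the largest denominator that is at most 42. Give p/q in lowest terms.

137/38

a_0 = 3: 3/1  (≤ bound)
a_1 = 1: 4/1  (≤ bound)
a_2 = 1: 7/2  (≤ bound)
a_3 = 1: 11/3  (≤ bound)
a_4 = 1: 18/5  (≤ bound)
a_5 = 6: 119/33  (≤ bound)
a_6 = 1: 137/38  (≤ bound)
a_7 = 1: 256/71  (> 42, stop)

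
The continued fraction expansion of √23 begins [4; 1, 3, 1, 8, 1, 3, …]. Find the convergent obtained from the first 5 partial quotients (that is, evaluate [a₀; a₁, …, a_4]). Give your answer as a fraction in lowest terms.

Start with 8.
1 + 1/(8/1) = 1 + 1/8 = 9/8
3 + 1/(9/8) = 3 + 8/9 = 35/9
1 + 1/(35/9) = 1 + 9/35 = 44/35
4 + 1/(44/35) = 4 + 35/44 = 211/44

211/44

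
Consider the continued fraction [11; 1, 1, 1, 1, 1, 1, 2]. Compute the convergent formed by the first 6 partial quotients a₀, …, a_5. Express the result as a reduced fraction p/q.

93/8

Use the convergent recurrence hₖ = aₖ·hₖ₋₁ + hₖ₋₂ (and likewise for the denominators kₖ):
a_0 = 11: 11/1
a_1 = 1: 12/1
a_2 = 1: 23/2
a_3 = 1: 35/3
a_4 = 1: 58/5
a_5 = 1: 93/8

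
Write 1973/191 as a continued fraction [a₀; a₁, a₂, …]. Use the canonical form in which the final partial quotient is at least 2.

[10; 3, 31, 2]

1973 ÷ 191 → quotient 10, remainder 63
191 ÷ 63 → quotient 3, remainder 2
63 ÷ 2 → quotient 31, remainder 1
2 ÷ 1 → quotient 2, remainder 0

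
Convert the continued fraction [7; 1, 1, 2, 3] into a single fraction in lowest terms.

129/17

Build up convergents one term at a time:
a_0 = 7: 7/1
a_1 = 1: 8/1
a_2 = 1: 15/2
a_3 = 2: 38/5
a_4 = 3: 129/17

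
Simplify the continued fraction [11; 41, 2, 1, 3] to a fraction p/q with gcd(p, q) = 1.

5016/455

Collapse the nested fraction from the inside out:
Start with 3.
1 + 1/(3/1) = 1 + 1/3 = 4/3
2 + 1/(4/3) = 2 + 3/4 = 11/4
41 + 1/(11/4) = 41 + 4/11 = 455/11
11 + 1/(455/11) = 11 + 11/455 = 5016/455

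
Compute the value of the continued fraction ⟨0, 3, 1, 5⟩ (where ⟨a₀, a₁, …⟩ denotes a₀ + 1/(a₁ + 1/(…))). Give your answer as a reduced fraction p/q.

6/23

Work from the innermost term outward:
Start with 5.
1 + 1/(5/1) = 1 + 1/5 = 6/5
3 + 1/(6/5) = 3 + 5/6 = 23/6
0 + 1/(23/6) = 0 + 6/23 = 6/23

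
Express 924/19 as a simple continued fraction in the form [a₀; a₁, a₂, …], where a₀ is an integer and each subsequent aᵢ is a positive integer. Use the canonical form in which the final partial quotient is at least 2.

[48; 1, 1, 1, 2, 2]

Repeatedly divide and take the remainder:
924 = 48·19 + 12, so a_0 = 48
19 = 1·12 + 7, so a_1 = 1
12 = 1·7 + 5, so a_2 = 1
7 = 1·5 + 2, so a_3 = 1
5 = 2·2 + 1, so a_4 = 2
2 = 2·1 + 0, so a_5 = 2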